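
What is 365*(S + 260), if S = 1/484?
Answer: 45931965/484 ≈ 94901.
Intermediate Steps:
S = 1/484 ≈ 0.0020661
365*(S + 260) = 365*(1/484 + 260) = 365*(125841/484) = 45931965/484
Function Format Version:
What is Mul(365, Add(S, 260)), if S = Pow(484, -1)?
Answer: Rational(45931965, 484) ≈ 94901.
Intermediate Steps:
S = Rational(1, 484) ≈ 0.0020661
Mul(365, Add(S, 260)) = Mul(365, Add(Rational(1, 484), 260)) = Mul(365, Rational(125841, 484)) = Rational(45931965, 484)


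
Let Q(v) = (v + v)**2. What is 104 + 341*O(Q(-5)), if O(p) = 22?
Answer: 7606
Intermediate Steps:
Q(v) = 4*v**2 (Q(v) = (2*v)**2 = 4*v**2)
104 + 341*O(Q(-5)) = 104 + 341*22 = 104 + 7502 = 7606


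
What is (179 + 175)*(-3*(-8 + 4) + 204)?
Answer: 76464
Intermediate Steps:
(179 + 175)*(-3*(-8 + 4) + 204) = 354*(-3*(-4) + 204) = 354*(12 + 204) = 354*216 = 76464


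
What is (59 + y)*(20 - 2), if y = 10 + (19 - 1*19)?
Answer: 1242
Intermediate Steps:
y = 10 (y = 10 + (19 - 19) = 10 + 0 = 10)
(59 + y)*(20 - 2) = (59 + 10)*(20 - 2) = 69*18 = 1242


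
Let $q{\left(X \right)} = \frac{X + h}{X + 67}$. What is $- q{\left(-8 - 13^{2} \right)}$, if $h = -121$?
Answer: $- \frac{149}{55} \approx -2.7091$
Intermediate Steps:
$q{\left(X \right)} = \frac{-121 + X}{67 + X}$ ($q{\left(X \right)} = \frac{X - 121}{X + 67} = \frac{-121 + X}{67 + X}$)
$- q{\left(-8 - 13^{2} \right)} = - \frac{-121 - 177}{67 - 177} = - \frac{-298}{-110} = - \frac{\left(-1\right) \left(-298\right)}{110} = \left(-1\right) \frac{149}{55} = - \frac{149}{55}$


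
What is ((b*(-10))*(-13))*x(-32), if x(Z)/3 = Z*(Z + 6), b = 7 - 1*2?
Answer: 1622400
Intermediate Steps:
b = 5 (b = 7 - 2 = 5)
x(Z) = 3*Z*(6 + Z) (x(Z) = 3*(Z*(Z + 6)) = 3*(Z*(6 + Z)) = 3*Z*(6 + Z))
((b*(-10))*(-13))*x(-32) = ((5*(-10))*(-13))*(3*(-32)*(6 - 32)) = (-50*(-13))*(3*(-32)*(-26)) = 650*2496 = 1622400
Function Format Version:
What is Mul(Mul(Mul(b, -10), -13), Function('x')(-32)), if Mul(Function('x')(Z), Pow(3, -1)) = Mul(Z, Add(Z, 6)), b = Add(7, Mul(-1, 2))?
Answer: 1622400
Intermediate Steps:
b = 5 (b = Add(7, -2) = 5)
Function('x')(Z) = Mul(3, Z, Add(6, Z)) (Function('x')(Z) = Mul(3, Mul(Z, Add(Z, 6))) = Mul(3, Mul(Z, Add(6, Z))) = Mul(3, Z, Add(6, Z)))
Mul(Mul(Mul(b, -10), -13), Function('x')(-32)) = Mul(Mul(Mul(5, -10), -13), Mul(3, -32, Add(6, -32))) = Mul(Mul(-50, -13), Mul(3, -32, -26)) = Mul(650, 2496) = 1622400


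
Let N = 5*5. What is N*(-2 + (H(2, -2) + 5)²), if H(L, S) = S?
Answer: 175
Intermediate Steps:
N = 25
N*(-2 + (H(2, -2) + 5)²) = 25*(-2 + (-2 + 5)²) = 25*(-2 + 3²) = 25*(-2 + 9) = 25*7 = 175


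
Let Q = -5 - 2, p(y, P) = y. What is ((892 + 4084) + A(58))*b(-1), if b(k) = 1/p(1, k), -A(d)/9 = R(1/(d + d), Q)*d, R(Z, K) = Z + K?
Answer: 17251/2 ≈ 8625.5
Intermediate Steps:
Q = -7
R(Z, K) = K + Z
A(d) = -9*d*(-7 + 1/(2*d)) (A(d) = -9*(-7 + 1/(d + d))*d = -9*(-7 + 1/(2*d))*d = -9*d*(-7 + 1/(2*d)))
b(k) = 1 (b(k) = 1/1 = 1)
((892 + 4084) + A(58))*b(-1) = ((892 + 4084) + (-9/2 + 63*58))*1 = (4976 + (-9/2 + 3654))*1 = (4976 + 7299/2)*1 = (17251/2)*1 = 17251/2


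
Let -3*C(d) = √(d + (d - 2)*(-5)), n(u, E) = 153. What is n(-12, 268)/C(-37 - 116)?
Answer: -459*√622/622 ≈ -18.404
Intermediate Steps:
C(d) = -√(10 - 4*d)/3 (C(d) = -√(d + (d - 2)*(-5))/3 = -√(d + (-2 + d)*(-5))/3 = -√(d + (10 - 5*d))/3 = -√(10 - 4*d)/3)
n(-12, 268)/C(-37 - 116) = 153/((-√(10 - 4*(-37 - 116))/3)) = 153/((-√(10 - 4*(-153))/3)) = 153/((-√(10 + 612)/3)) = 153/((-√622/3)) = 153*(-3*√622/622) = -459*√622/622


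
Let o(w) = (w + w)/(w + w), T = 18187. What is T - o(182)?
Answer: 18186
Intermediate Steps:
o(w) = 1 (o(w) = (2*w)/((2*w)) = (2*w)*(1/(2*w)) = 1)
T - o(182) = 18187 - 1*1 = 18187 - 1 = 18186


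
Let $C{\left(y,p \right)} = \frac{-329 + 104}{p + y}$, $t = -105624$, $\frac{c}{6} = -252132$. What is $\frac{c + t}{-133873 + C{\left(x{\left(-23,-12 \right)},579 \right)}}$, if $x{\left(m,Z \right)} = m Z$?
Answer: $\frac{1281246}{105983} \approx 12.089$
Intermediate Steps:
$c = -1512792$ ($c = 6 \left(-252132\right) = -1512792$)
$x{\left(m,Z \right)} = Z m$
$C{\left(y,p \right)} = - \frac{225}{p + y}$
$\frac{c + t}{-133873 + C{\left(x{\left(-23,-12 \right)},579 \right)}} = \frac{-1512792 - 105624}{-133873 - \frac{225}{579 - -276}} = - \frac{1618416}{-133873 - \frac{225}{579 + 276}} = - \frac{1618416}{-133873 - \frac{225}{855}} = - \frac{1618416}{-133873 - \frac{5}{19}} = - \frac{1618416}{- \frac{2543592}{19}} = \left(-1618416\right) \left(- \frac{19}{2543592}\right) = \frac{1281246}{105983}$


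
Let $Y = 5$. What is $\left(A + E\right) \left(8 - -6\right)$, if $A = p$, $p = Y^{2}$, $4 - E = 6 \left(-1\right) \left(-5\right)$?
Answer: $-14$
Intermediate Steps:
$E = -26$ ($E = 4 - 6 \left(-1\right) \left(-5\right) = 4 - \left(-6\right) \left(-5\right) = 4 - 30 = -26$)
$p = 25$ ($p = 5^{2} = 25$)
$A = 25$
$\left(A + E\right) \left(8 - -6\right) = \left(25 - 26\right) \left(8 - -6\right) = - (8 + 6) = \left(-1\right) 14 = -14$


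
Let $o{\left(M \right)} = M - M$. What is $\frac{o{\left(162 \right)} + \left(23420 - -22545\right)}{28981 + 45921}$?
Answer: $\frac{45965}{74902} \approx 0.61367$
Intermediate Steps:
$o{\left(M \right)} = 0$
$\frac{o{\left(162 \right)} + \left(23420 - -22545\right)}{28981 + 45921} = \frac{0 + \left(23420 - -22545\right)}{28981 + 45921} = \frac{0 + \left(23420 + 22545\right)}{74902} = \left(0 + 45965\right) \frac{1}{74902} = 45965 \cdot \frac{1}{74902} = \frac{45965}{74902}$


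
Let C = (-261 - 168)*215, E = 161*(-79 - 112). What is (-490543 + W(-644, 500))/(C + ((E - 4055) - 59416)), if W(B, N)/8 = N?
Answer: 486543/186457 ≈ 2.6094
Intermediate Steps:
E = -30751 (E = 161*(-191) = -30751)
C = -92235 (C = -429*215 = -92235)
W(B, N) = 8*N
(-490543 + W(-644, 500))/(C + ((E - 4055) - 59416)) = (-490543 + 8*500)/(-92235 + ((-30751 - 4055) - 59416)) = (-490543 + 4000)/(-92235 + (-34806 - 59416)) = -486543/(-92235 - 94222) = -486543/(-186457) = -486543*(-1/186457) = 486543/186457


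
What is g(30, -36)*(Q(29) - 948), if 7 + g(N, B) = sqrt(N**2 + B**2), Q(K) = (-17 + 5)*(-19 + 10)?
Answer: 5880 - 5040*sqrt(61) ≈ -33484.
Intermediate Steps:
Q(K) = 108 (Q(K) = -12*(-9) = 108)
g(N, B) = -7 + sqrt(B**2 + N**2) (g(N, B) = -7 + sqrt(N**2 + B**2) = -7 + sqrt(B**2 + N**2))
g(30, -36)*(Q(29) - 948) = (-7 + sqrt((-36)**2 + 30**2))*(108 - 948) = (-7 + sqrt(1296 + 900))*(-840) = (-7 + sqrt(2196))*(-840) = (-7 + 6*sqrt(61))*(-840) = 5880 - 5040*sqrt(61)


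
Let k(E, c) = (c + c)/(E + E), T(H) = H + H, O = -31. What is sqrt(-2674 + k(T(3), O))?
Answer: 5*I*sqrt(3858)/6 ≈ 51.761*I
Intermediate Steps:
T(H) = 2*H
k(E, c) = c/E (k(E, c) = (2*c)/((2*E)) = (2*c)*(1/(2*E)) = c/E)
sqrt(-2674 + k(T(3), O)) = sqrt(-2674 - 31/(2*3)) = sqrt(-2674 - 31/6) = sqrt(-16075/6) = 5*I*sqrt(3858)/6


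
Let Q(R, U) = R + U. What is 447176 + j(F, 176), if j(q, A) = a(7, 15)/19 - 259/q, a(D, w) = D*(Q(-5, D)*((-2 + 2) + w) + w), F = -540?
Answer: 4588200781/10260 ≈ 4.4719e+5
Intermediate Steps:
a(D, w) = D*(w + w*(-5 + D)) (a(D, w) = D*((-5 + D)*((-2 + 2) + w) + w) = D*((-5 + D)*(0 + w) + w) = D*((-5 + D)*w + w) = D*(w*(-5 + D) + w) = D*(w + w*(-5 + D)))
j(q, A) = 315/19 - 259/q (j(q, A) = (7*15*(-4 + 7))/19 - 259/q = (7*15*3)*(1/19) - 259/q = 315*(1/19) - 259/q = 315/19 - 259/q)
447176 + j(F, 176) = 447176 + (315/19 - 259/(-540)) = 447176 + (315/19 - 259*(-1/540)) = 447176 + (315/19 + 259/540) = 447176 + 175021/10260 = 4588200781/10260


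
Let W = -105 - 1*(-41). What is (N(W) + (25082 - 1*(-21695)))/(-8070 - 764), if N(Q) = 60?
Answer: -6691/1262 ≈ -5.3019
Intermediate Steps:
W = -64 (W = -105 + 41 = -64)
(N(W) + (25082 - 1*(-21695)))/(-8070 - 764) = (60 + (25082 - 1*(-21695)))/(-8070 - 764) = (60 + (25082 + 21695))/(-8834) = (60 + 46777)*(-1/8834) = 46837*(-1/8834) = -6691/1262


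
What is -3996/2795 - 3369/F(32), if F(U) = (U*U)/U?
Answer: -9544227/89440 ≈ -106.71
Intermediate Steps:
F(U) = U (F(U) = U²/U = U)
-3996/2795 - 3369/F(32) = -3996/2795 - 3369/32 = -9544227/89440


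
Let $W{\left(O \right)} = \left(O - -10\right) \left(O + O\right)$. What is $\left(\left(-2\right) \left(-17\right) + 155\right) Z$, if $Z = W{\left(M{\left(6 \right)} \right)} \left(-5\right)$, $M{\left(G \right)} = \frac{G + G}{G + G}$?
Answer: $-20790$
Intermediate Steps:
$M{\left(G \right)} = 1$ ($M{\left(G \right)} = \frac{2 G}{2 G} = 2 G \frac{1}{2 G} = 1$)
$W{\left(O \right)} = 2 O \left(10 + O\right)$ ($W{\left(O \right)} = \left(O + 10\right) 2 O = \left(10 + O\right) 2 O = 2 O \left(10 + O\right)$)
$Z = -110$ ($Z = 2 \cdot 1 \left(10 + 1\right) \left(-5\right) = 2 \cdot 1 \cdot 11 \left(-5\right) = 22 \left(-5\right) = -110$)
$\left(\left(-2\right) \left(-17\right) + 155\right) Z = \left(\left(-2\right) \left(-17\right) + 155\right) \left(-110\right) = \left(34 + 155\right) \left(-110\right) = 189 \left(-110\right) = -20790$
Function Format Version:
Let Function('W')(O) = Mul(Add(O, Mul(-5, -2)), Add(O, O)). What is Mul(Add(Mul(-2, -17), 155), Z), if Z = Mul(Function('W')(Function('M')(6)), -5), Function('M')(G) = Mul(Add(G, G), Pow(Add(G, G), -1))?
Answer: -20790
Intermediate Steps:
Function('M')(G) = 1 (Function('M')(G) = Mul(Mul(2, G), Pow(Mul(2, G), -1)) = Mul(Mul(2, G), Mul(Rational(1, 2), Pow(G, -1))) = 1)
Function('W')(O) = Mul(2, O, Add(10, O)) (Function('W')(O) = Mul(Add(O, 10), Mul(2, O)) = Mul(Add(10, O), Mul(2, O)) = Mul(2, O, Add(10, O)))
Z = -110 (Z = Mul(Mul(2, 1, Add(10, 1)), -5) = Mul(Mul(2, 1, 11), -5) = Mul(22, -5) = -110)
Mul(Add(Mul(-2, -17), 155), Z) = Mul(Add(Mul(-2, -17), 155), -110) = Mul(Add(34, 155), -110) = Mul(189, -110) = -20790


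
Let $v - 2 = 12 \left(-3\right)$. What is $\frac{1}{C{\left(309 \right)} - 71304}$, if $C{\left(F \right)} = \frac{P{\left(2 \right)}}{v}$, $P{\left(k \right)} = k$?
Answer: $- \frac{17}{1212169} \approx -1.4024 \cdot 10^{-5}$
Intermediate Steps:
$v = -34$ ($v = 2 + 12 \left(-3\right) = 2 - 36 = -34$)
$C{\left(F \right)} = - \frac{1}{17}$ ($C{\left(F \right)} = \frac{2}{-34} = 2 \left(- \frac{1}{34}\right) = - \frac{1}{17}$)
$\frac{1}{C{\left(309 \right)} - 71304} = \frac{1}{- \frac{1}{17} - 71304} = \frac{1}{- \frac{1212169}{17}} = - \frac{17}{1212169}$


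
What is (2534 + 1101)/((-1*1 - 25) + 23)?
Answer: -3635/3 ≈ -1211.7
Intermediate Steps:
(2534 + 1101)/((-1*1 - 25) + 23) = 3635/((-1 - 25) + 23) = 3635/(-26 + 23) = 3635/(-3) = 3635*(-⅓) = -3635/3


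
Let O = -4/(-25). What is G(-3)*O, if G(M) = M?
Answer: -12/25 ≈ -0.48000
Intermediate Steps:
O = 4/25 (O = -4*(-1/25) = 4/25 ≈ 0.16000)
G(-3)*O = -3*4/25 = -12/25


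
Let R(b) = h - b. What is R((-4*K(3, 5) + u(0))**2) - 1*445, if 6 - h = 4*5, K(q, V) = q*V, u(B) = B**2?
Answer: -4059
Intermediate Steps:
K(q, V) = V*q
h = -14 (h = 6 - 4*5 = 6 - 1*20 = 6 - 20 = -14)
R(b) = -14 - b
R((-4*K(3, 5) + u(0))**2) - 1*445 = (-14 - (-20*3 + 0**2)**2) - 1*445 = (-14 - (-4*15 + 0)**2) - 445 = (-14 - (-60 + 0)**2) - 445 = (-14 - 1*(-60)**2) - 445 = (-14 - 1*3600) - 445 = (-14 - 3600) - 445 = -3614 - 445 = -4059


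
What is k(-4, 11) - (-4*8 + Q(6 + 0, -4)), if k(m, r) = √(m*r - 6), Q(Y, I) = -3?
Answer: 35 + 5*I*√2 ≈ 35.0 + 7.0711*I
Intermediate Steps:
k(m, r) = √(-6 + m*r)
k(-4, 11) - (-4*8 + Q(6 + 0, -4)) = √(-6 - 4*11) - (-4*8 - 3) = √(-6 - 44) - (-32 - 3) = √(-50) - 1*(-35) = 5*I*√2 + 35 = 35 + 5*I*√2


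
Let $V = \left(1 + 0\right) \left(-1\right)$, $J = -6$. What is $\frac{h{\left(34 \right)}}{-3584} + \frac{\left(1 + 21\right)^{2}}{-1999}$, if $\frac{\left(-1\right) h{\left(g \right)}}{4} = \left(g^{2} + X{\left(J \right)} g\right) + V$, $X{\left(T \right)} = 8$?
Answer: $\frac{2418909}{1791104} \approx 1.3505$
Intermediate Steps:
$V = -1$ ($V = 1 \left(-1\right) = -1$)
$h{\left(g \right)} = 4 - 32 g - 4 g^{2}$ ($h{\left(g \right)} = - 4 \left(\left(g^{2} + 8 g\right) - 1\right) = - 4 \left(-1 + g^{2} + 8 g\right) = 4 - 32 g - 4 g^{2}$)
$\frac{h{\left(34 \right)}}{-3584} + \frac{\left(1 + 21\right)^{2}}{-1999} = \frac{4 - 1088 - 4 \cdot 34^{2}}{-3584} + \frac{\left(1 + 21\right)^{2}}{-1999} = \left(4 - 1088 - 4624\right) \left(- \frac{1}{3584}\right) + 22^{2} \left(- \frac{1}{1999}\right) = \left(4 - 1088 - 4624\right) \left(- \frac{1}{3584}\right) + 484 \left(- \frac{1}{1999}\right) = \left(-5708\right) \left(- \frac{1}{3584}\right) - \frac{484}{1999} = \frac{1427}{896} - \frac{484}{1999} = \frac{2418909}{1791104}$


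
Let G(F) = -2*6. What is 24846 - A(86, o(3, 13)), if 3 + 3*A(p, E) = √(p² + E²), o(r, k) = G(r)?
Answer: 24847 - 2*√1885/3 ≈ 24818.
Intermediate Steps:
G(F) = -12
o(r, k) = -12
A(p, E) = -1 + √(E² + p²)/3 (A(p, E) = -1 + √(p² + E²)/3 = -1 + √(E² + p²)/3)
24846 - A(86, o(3, 13)) = 24846 - (-1 + √((-12)² + 86²)/3) = 24846 - (-1 + √(144 + 7396)/3) = 24846 - (-1 + √7540/3) = 24846 - (-1 + (2*√1885)/3) = 24846 - (-1 + 2*√1885/3) = 24846 + (1 - 2*√1885/3) = 24847 - 2*√1885/3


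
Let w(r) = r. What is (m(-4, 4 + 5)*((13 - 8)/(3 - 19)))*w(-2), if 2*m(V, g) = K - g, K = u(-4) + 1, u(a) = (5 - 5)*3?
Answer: -5/2 ≈ -2.5000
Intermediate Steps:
u(a) = 0 (u(a) = 0*3 = 0)
K = 1 (K = 0 + 1 = 1)
m(V, g) = ½ - g/2 (m(V, g) = (1 - g)/2 = ½ - g/2)
(m(-4, 4 + 5)*((13 - 8)/(3 - 19)))*w(-2) = ((½ - (4 + 5)/2)*((13 - 8)/(3 - 19)))*(-2) = ((½ - ½*9)*(5/(-16)))*(-2) = ((½ - 9/2)*(5*(-1/16)))*(-2) = -4*(-5/16)*(-2) = (5/4)*(-2) = -5/2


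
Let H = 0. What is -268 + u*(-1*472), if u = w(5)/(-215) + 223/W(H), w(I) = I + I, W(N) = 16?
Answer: -586911/86 ≈ -6824.5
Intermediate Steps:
w(I) = 2*I
u = 9557/688 (u = (2*5)/(-215) + 223/16 = 10*(-1/215) + 223*(1/16) = -2/43 + 223/16 = 9557/688 ≈ 13.891)
-268 + u*(-1*472) = -268 + 9557*(-1*472)/688 = -268 + (9557/688)*(-472) = -268 - 563863/86 = -586911/86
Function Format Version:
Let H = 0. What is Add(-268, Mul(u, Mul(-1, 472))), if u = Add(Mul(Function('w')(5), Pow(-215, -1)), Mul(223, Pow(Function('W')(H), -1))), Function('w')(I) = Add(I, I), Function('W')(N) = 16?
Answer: Rational(-586911, 86) ≈ -6824.5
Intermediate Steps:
Function('w')(I) = Mul(2, I)
u = Rational(9557, 688) (u = Add(Mul(Mul(2, 5), Pow(-215, -1)), Mul(223, Pow(16, -1))) = Add(Mul(10, Rational(-1, 215)), Mul(223, Rational(1, 16))) = Add(Rational(-2, 43), Rational(223, 16)) = Rational(9557, 688) ≈ 13.891)
Add(-268, Mul(u, Mul(-1, 472))) = Add(-268, Mul(Rational(9557, 688), Mul(-1, 472))) = Add(-268, Mul(Rational(9557, 688), -472)) = Add(-268, Rational(-563863, 86)) = Rational(-586911, 86)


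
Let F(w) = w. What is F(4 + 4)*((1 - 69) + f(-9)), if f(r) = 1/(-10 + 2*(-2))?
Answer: -3812/7 ≈ -544.57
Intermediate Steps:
f(r) = -1/14 (f(r) = 1/(-10 - 4) = 1/(-14) = -1/14)
F(4 + 4)*((1 - 69) + f(-9)) = (4 + 4)*((1 - 69) - 1/14) = 8*(-68 - 1/14) = 8*(-953/14) = -3812/7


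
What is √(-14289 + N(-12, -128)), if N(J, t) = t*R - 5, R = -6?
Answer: I*√13526 ≈ 116.3*I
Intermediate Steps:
N(J, t) = -5 - 6*t (N(J, t) = t*(-6) - 5 = -6*t - 5 = -5 - 6*t)
√(-14289 + N(-12, -128)) = √(-14289 + (-5 - 6*(-128))) = √(-14289 + (-5 + 768)) = √(-14289 + 763) = √(-13526) = I*√13526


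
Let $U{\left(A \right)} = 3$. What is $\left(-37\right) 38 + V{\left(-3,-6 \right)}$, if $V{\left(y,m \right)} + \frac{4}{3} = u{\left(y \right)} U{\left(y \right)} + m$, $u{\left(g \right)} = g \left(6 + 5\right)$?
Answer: $- \frac{4537}{3} \approx -1512.3$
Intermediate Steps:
$u{\left(g \right)} = 11 g$ ($u{\left(g \right)} = g 11 = 11 g$)
$V{\left(y,m \right)} = - \frac{4}{3} + m + 33 y$ ($V{\left(y,m \right)} = - \frac{4}{3} + \left(11 y 3 + m\right) = - \frac{4}{3} + \left(33 y + m\right) = - \frac{4}{3} + \left(m + 33 y\right) = - \frac{4}{3} + m + 33 y$)
$\left(-37\right) 38 + V{\left(-3,-6 \right)} = \left(-37\right) 38 - \frac{319}{3} = -1406 - \frac{319}{3} = - \frac{4537}{3}$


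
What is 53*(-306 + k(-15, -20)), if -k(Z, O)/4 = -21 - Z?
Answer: -14946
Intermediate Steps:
k(Z, O) = 84 + 4*Z (k(Z, O) = -4*(-21 - Z) = 84 + 4*Z)
53*(-306 + k(-15, -20)) = 53*(-306 + (84 + 4*(-15))) = 53*(-306 + (84 - 60)) = 53*(-306 + 24) = 53*(-282) = -14946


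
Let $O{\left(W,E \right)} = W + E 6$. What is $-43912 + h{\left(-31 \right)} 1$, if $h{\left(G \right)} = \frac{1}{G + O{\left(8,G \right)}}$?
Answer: $- \frac{9177609}{209} \approx -43912.0$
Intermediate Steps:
$O{\left(W,E \right)} = W + 6 E$
$h{\left(G \right)} = \frac{1}{8 + 7 G}$ ($h{\left(G \right)} = \frac{1}{G + \left(8 + 6 G\right)} = \frac{1}{8 + 7 G}$)
$-43912 + h{\left(-31 \right)} 1 = -43912 + \frac{1}{8 + 7 \left(-31\right)} 1 = -43912 + \frac{1}{8 - 217} \cdot 1 = -43912 + \frac{1}{-209} \cdot 1 = -43912 - \frac{1}{209} = - \frac{9177609}{209}$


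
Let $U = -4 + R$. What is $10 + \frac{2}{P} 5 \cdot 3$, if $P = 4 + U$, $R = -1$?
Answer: $-20$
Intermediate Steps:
$U = -5$ ($U = -4 - 1 = -5$)
$P = -1$ ($P = 4 - 5 = -1$)
$10 + \frac{2}{P} 5 \cdot 3 = 10 + \frac{2}{-1} \cdot 5 \cdot 3 = 10 + 2 \left(-1\right) 5 \cdot 3 = 10 + \left(-2\right) 5 \cdot 3 = 10 - 30 = -20$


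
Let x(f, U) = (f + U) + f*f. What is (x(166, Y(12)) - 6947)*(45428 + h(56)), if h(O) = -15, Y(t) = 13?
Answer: 944045444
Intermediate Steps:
x(f, U) = U + f + f² (x(f, U) = (U + f) + f² = U + f + f²)
(x(166, Y(12)) - 6947)*(45428 + h(56)) = ((13 + 166 + 166²) - 6947)*(45428 - 15) = ((13 + 166 + 27556) - 6947)*45413 = (27735 - 6947)*45413 = 20788*45413 = 944045444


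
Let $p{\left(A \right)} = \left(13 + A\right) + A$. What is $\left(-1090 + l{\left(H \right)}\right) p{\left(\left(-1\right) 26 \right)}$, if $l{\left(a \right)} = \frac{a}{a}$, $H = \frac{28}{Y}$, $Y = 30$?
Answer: $42471$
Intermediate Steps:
$H = \frac{14}{15}$ ($H = \frac{28}{30} = 28 \cdot \frac{1}{30} = \frac{14}{15} \approx 0.93333$)
$l{\left(a \right)} = 1$
$p{\left(A \right)} = 13 + 2 A$
$\left(-1090 + l{\left(H \right)}\right) p{\left(\left(-1\right) 26 \right)} = \left(-1090 + 1\right) \left(13 + 2 \left(\left(-1\right) 26\right)\right) = - 1089 \left(13 + 2 \left(-26\right)\right) = - 1089 \left(13 - 52\right) = \left(-1089\right) \left(-39\right) = 42471$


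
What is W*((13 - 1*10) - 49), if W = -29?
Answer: 1334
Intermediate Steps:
W*((13 - 1*10) - 49) = -29*((13 - 1*10) - 49) = -29*((13 - 10) - 49) = -29*(3 - 49) = -29*(-46) = 1334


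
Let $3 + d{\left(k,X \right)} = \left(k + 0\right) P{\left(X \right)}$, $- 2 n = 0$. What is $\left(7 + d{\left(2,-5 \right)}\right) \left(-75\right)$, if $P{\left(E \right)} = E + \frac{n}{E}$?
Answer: $450$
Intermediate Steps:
$n = 0$ ($n = \left(- \frac{1}{2}\right) 0 = 0$)
$P{\left(E \right)} = E$ ($P{\left(E \right)} = E + \frac{0}{E} = E + 0 = E$)
$d{\left(k,X \right)} = -3 + X k$ ($d{\left(k,X \right)} = -3 + \left(k + 0\right) X = -3 + k X = -3 + X k$)
$\left(7 + d{\left(2,-5 \right)}\right) \left(-75\right) = \left(7 - 13\right) \left(-75\right) = \left(-6\right) \left(-75\right) = 450$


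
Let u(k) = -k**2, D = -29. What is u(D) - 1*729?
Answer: -1570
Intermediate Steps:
u(D) - 1*729 = -1*(-29)**2 - 1*729 = -1*841 - 729 = -841 - 729 = -1570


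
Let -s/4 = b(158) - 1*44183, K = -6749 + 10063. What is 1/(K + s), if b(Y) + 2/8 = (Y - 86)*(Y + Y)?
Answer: 1/89039 ≈ 1.1231e-5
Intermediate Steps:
K = 3314
b(Y) = -¼ + 2*Y*(-86 + Y) (b(Y) = -¼ + (Y - 86)*(Y + Y) = -¼ + (-86 + Y)*(2*Y) = -¼ + 2*Y*(-86 + Y))
s = 85725 (s = -4*((-¼ - 172*158 + 2*158²) - 1*44183) = -4*((-¼ - 27176 + 2*24964) - 44183) = -4*((-¼ - 27176 + 49928) - 44183) = -4*(91007/4 - 44183) = -4*(-85725/4) = 85725)
1/(K + s) = 1/(3314 + 85725) = 1/89039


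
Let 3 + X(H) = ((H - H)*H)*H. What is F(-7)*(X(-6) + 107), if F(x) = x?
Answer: -728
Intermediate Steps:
X(H) = -3 (X(H) = -3 + ((H - H)*H)*H = -3 + (0*H)*H = -3 + 0*H = -3 + 0 = -3)
F(-7)*(X(-6) + 107) = -7*(-3 + 107) = -7*104 = -728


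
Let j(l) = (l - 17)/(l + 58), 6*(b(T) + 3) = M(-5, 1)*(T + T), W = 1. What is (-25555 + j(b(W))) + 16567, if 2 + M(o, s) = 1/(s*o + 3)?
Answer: -116849/13 ≈ -8988.4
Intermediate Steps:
M(o, s) = -2 + 1/(3 + o*s) (M(o, s) = -2 + 1/(s*o + 3) = -2 + 1/(o*s + 3) = -2 + 1/(3 + o*s))
b(T) = -3 - 5*T/6 (b(T) = -3 + (((-5 - 2*(-5)*1)/(3 - 5*1))*(T + T))/6 = -3 + (((-5 + 10)/(3 - 5))*(2*T))/6 = -3 + ((5/(-2))*(2*T))/6 = -3 + ((-1/2*5)*(2*T))/6 = -3 + (-5*T)/6 = -3 - 5*T/6)
j(l) = (-17 + l)/(58 + l)
(-25555 + j(b(W))) + 16567 = (-25555 + (-17 + (-3 - 5/6*1))/(58 + (-3 - 5/6*1))) + 16567 = (-25555 + (-17 + (-3 - 5/6))/(58 + (-3 - 5/6))) + 16567 = (-25555 + (-17 - 23/6)/(58 - 23/6)) + 16567 = (-25555 - 125/6/(325/6)) + 16567 = (-25555 + (6/325)*(-125/6)) + 16567 = (-25555 - 5/13) + 16567 = -332220/13 + 16567 = -116849/13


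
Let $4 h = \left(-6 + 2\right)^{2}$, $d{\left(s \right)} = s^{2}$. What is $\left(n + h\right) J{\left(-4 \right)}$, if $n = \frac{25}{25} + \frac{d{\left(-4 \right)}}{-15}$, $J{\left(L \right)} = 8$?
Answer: $\frac{472}{15} \approx 31.467$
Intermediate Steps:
$h = 4$ ($h = \frac{\left(-6 + 2\right)^{2}}{4} = \frac{\left(-4\right)^{2}}{4} = \frac{1}{4} \cdot 16 = 4$)
$n = - \frac{1}{15}$ ($n = \frac{25}{25} + \frac{\left(-4\right)^{2}}{-15} = 25 \cdot \frac{1}{25} + 16 \left(- \frac{1}{15}\right) = 1 - \frac{16}{15} = - \frac{1}{15} \approx -0.066667$)
$\left(n + h\right) J{\left(-4 \right)} = \left(- \frac{1}{15} + 4\right) 8 = \frac{59}{15} \cdot 8 = \frac{472}{15}$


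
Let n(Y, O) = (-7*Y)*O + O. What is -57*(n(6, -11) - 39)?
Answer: -23484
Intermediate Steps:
n(Y, O) = O - 7*O*Y (n(Y, O) = -7*O*Y + O = O - 7*O*Y)
-57*(n(6, -11) - 39) = -57*(-11*(1 - 7*6) - 39) = -57*(-11*(1 - 42) - 39) = -57*(-11*(-41) - 39) = -57*(451 - 39) = -57*412 = -23484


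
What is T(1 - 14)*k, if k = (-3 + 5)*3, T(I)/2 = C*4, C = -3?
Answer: -144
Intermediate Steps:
T(I) = -24 (T(I) = 2*(-3*4) = 2*(-12) = -24)
k = 6 (k = 2*3 = 6)
T(1 - 14)*k = -24*6 = -144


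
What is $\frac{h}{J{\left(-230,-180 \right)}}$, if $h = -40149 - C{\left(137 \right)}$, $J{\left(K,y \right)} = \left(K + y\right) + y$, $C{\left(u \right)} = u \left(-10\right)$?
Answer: $\frac{38779}{590} \approx 65.727$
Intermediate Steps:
$C{\left(u \right)} = - 10 u$
$J{\left(K,y \right)} = K + 2 y$
$h = -38779$ ($h = -40149 - \left(-10\right) 137 = -40149 - -1370 = -40149 + 1370 = -38779$)
$\frac{h}{J{\left(-230,-180 \right)}} = - \frac{38779}{-230 + 2 \left(-180\right)} = - \frac{38779}{-230 - 360} = - \frac{38779}{-590} = \left(-38779\right) \left(- \frac{1}{590}\right) = \frac{38779}{590}$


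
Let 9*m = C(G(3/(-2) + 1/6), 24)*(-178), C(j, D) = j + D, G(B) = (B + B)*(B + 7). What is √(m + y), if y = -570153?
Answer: I*√46196633/9 ≈ 755.2*I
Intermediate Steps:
G(B) = 2*B*(7 + B) (G(B) = (2*B)*(7 + B) = 2*B*(7 + B))
C(j, D) = D + j
m = -14240/81 (m = ((24 + 2*(3/(-2) + 1/6)*(7 + (3/(-2) + 1/6)))*(-178))/9 = ((24 + 2*(3*(-½) + 1*(⅙))*(7 + (3*(-½) + 1*(⅙))))*(-178))/9 = ((24 + 2*(-3/2 + ⅙)*(7 + (-3/2 + ⅙)))*(-178))/9 = ((24 + 2*(-4/3)*(7 - 4/3))*(-178))/9 = ((24 + 2*(-4/3)*(17/3))*(-178))/9 = ((24 - 136/9)*(-178))/9 = ((80/9)*(-178))/9 = (⅑)*(-14240/9) = -14240/81 ≈ -175.80)
√(m + y) = √(-14240/81 - 570153) = √(-46196633/81) = I*√46196633/9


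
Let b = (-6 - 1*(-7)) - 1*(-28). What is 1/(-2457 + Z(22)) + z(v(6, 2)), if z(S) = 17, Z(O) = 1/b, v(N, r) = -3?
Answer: 1211255/71252 ≈ 17.000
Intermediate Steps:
b = 29 (b = (-6 + 7) + 28 = 1 + 28 = 29)
Z(O) = 1/29
1/(-2457 + Z(22)) + z(v(6, 2)) = 1/(-2457 + 1/29) + 17 = 1/(-71252/29) + 17 = -29/71252 + 17 = 1211255/71252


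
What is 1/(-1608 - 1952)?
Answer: -1/3560 ≈ -0.00028090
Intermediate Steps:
1/(-1608 - 1952) = 1/(-3560) = -1/3560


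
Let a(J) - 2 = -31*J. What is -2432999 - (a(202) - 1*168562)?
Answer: -2258177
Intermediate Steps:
a(J) = 2 - 31*J
-2432999 - (a(202) - 1*168562) = -2432999 - ((2 - 31*202) - 1*168562) = -2432999 - ((2 - 6262) - 168562) = -2432999 - (-6260 - 168562) = -2432999 - 1*(-174822) = -2432999 + 174822 = -2258177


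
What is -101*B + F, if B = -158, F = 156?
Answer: 16114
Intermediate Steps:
-101*B + F = -101*(-158) + 156 = 15958 + 156 = 16114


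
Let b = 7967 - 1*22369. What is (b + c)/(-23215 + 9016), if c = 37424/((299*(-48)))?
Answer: 12920933/12736503 ≈ 1.0145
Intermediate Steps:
c = -2339/897 (c = 37424/(-14352) = 37424*(-1/14352) = -2339/897 ≈ -2.6076)
b = -14402 (b = 7967 - 22369 = -14402)
(b + c)/(-23215 + 9016) = (-14402 - 2339/897)/(-23215 + 9016) = -12920933/897/(-14199) = -12920933/897*(-1/14199) = 12920933/12736503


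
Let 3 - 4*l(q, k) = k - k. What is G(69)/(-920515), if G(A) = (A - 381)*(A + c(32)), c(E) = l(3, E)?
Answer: 21762/920515 ≈ 0.023641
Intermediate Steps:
l(q, k) = 3/4 (l(q, k) = 3/4 - (k - k)/4 = 3/4 - 1/4*0 = 3/4 + 0 = 3/4)
c(E) = 3/4
G(A) = (-381 + A)*(3/4 + A) (G(A) = (A - 381)*(A + 3/4) = (-381 + A)*(3/4 + A))
G(69)/(-920515) = (-1143/4 + 69**2 - 1521/4*69)/(-920515) = (-1143/4 + 4761 - 104949/4)*(-1/920515) = -21762*(-1/920515) = 21762/920515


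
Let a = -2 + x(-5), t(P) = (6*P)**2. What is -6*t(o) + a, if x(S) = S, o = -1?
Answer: -223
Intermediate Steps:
t(P) = 36*P**2
a = -7 (a = -2 - 5 = -7)
-6*t(o) + a = -216*(-1)**2 - 7 = -216 - 7 = -223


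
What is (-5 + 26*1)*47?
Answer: 987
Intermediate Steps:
(-5 + 26*1)*47 = (-5 + 26)*47 = 21*47 = 987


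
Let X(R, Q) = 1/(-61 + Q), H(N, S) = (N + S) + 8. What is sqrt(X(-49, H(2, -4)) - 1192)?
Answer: I*sqrt(3605855)/55 ≈ 34.526*I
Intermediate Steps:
H(N, S) = 8 + N + S
sqrt(X(-49, H(2, -4)) - 1192) = sqrt(1/(-61 + (8 + 2 - 4)) - 1192) = sqrt(1/(-61 + 6) - 1192) = sqrt(1/(-55) - 1192) = sqrt(-1/55 - 1192) = sqrt(-65561/55) = I*sqrt(3605855)/55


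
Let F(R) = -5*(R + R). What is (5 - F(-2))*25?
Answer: -375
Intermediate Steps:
F(R) = -10*R
(5 - F(-2))*25 = (5 - (-10)*(-2))*25 = (5 - 1*20)*25 = (5 - 20)*25 = -15*25 = -375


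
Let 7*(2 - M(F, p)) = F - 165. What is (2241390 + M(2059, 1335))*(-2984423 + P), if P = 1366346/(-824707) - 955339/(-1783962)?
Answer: -34441277663226598558544425/5149360821969 ≈ -6.6885e+12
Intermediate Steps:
M(F, p) = 179/7 - F/7 (M(F, p) = 2 - (F - 165)/7 = 2 - (-165 + F)/7 = 2 + (165/7 - F/7) = 179/7 - F/7)
P = -1649634582179/1471245949134 (P = 1366346*(-1/824707) - 955339*(-1/1783962) = -1366346/824707 + 955339/1783962 = -1649634582179/1471245949134 ≈ -1.1213)
(2241390 + M(2059, 1335))*(-2984423 + P) = (2241390 + (179/7 - ⅐*2059))*(-2984423 - 1649634582179/1471245949134) = (2241390 + (179/7 - 2059/7))*(-4390821898886921861/1471245949134) = (2241390 - 1880/7)*(-4390821898886921861/1471245949134) = (15687850/7)*(-4390821898886921861/1471245949134) = -34441277663226598558544425/5149360821969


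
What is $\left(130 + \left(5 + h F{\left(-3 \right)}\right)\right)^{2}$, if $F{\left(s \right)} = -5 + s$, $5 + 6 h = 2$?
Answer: $19321$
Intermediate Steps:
$h = - \frac{1}{2}$ ($h = - \frac{5}{6} + \frac{1}{6} \cdot 2 = - \frac{5}{6} + \frac{1}{3} = - \frac{1}{2} \approx -0.5$)
$\left(130 + \left(5 + h F{\left(-3 \right)}\right)\right)^{2} = \left(130 + \left(5 - \frac{-5 - 3}{2}\right)\right)^{2} = \left(130 + \left(5 - -4\right)\right)^{2} = \left(130 + \left(5 + 4\right)\right)^{2} = \left(130 + 9\right)^{2} = 139^{2} = 19321$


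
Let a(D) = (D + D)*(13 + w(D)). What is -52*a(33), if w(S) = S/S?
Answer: -48048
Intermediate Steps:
w(S) = 1
a(D) = 28*D (a(D) = (D + D)*(13 + 1) = (2*D)*14 = 28*D)
-52*a(33) = -1456*33 = -52*924 = -48048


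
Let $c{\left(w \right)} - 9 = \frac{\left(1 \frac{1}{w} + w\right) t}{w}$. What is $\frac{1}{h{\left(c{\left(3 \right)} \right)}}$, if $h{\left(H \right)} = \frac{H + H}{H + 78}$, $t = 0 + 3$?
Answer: $\frac{271}{74} \approx 3.6622$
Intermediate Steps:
$t = 3$
$c{\left(w \right)} = 9 + \frac{3 w + \frac{3}{w}}{w}$ ($c{\left(w \right)} = 9 + \frac{\left(1 \frac{1}{w} + w\right) 3}{w} = 9 + \frac{\left(\frac{1}{w} + w\right) 3}{w} = 9 + \frac{\left(w + \frac{1}{w}\right) 3}{w} = 9 + \frac{3 w + \frac{3}{w}}{w}$)
$h{\left(H \right)} = \frac{2 H}{78 + H}$
$\frac{1}{h{\left(c{\left(3 \right)} \right)}} = \frac{1}{2 \left(12 + \frac{3}{9}\right) \frac{1}{78 + \left(12 + \frac{3}{9}\right)}} = \frac{1}{2 \left(12 + 3 \cdot \frac{1}{9}\right) \frac{1}{78 + \left(12 + 3 \cdot \frac{1}{9}\right)}} = \frac{1}{2 \left(12 + \frac{1}{3}\right) \frac{1}{78 + \left(12 + \frac{1}{3}\right)}} = \frac{1}{2 \cdot \frac{37}{3} \frac{1}{78 + \frac{37}{3}}} = \frac{1}{2 \cdot \frac{37}{3} \frac{1}{\frac{271}{3}}} = \frac{1}{2 \cdot \frac{37}{3} \cdot \frac{3}{271}} = \frac{1}{\frac{74}{271}} = \frac{271}{74}$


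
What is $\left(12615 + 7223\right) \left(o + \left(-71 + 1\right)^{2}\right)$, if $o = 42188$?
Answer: $934131744$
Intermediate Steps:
$\left(12615 + 7223\right) \left(o + \left(-71 + 1\right)^{2}\right) = \left(12615 + 7223\right) \left(42188 + \left(-71 + 1\right)^{2}\right) = 19838 \left(42188 + \left(-70\right)^{2}\right) = 19838 \left(42188 + 4900\right) = 19838 \cdot 47088 = 934131744$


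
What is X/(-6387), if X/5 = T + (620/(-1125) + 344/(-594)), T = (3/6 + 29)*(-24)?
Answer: 5265292/9484695 ≈ 0.55514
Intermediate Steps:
T = -708 (T = (3*(⅙) + 29)*(-24) = (½ + 29)*(-24) = (59/2)*(-24) = -708)
X = -5265292/1485 (X = 5*(-708 + (620/(-1125) + 344/(-594))) = 5*(-708 + (620*(-1/1125) + 344*(-1/594))) = 5*(-708 + (-124/225 - 172/297)) = 5*(-708 - 8392/7425) = 5*(-5265292/7425) = -5265292/1485 ≈ -3545.7)
X/(-6387) = -5265292/1485/(-6387) = -5265292/1485*(-1/6387) = 5265292/9484695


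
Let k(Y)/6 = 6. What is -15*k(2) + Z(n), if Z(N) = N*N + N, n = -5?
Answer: -520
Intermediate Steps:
k(Y) = 36 (k(Y) = 6*6 = 36)
Z(N) = N + N² (Z(N) = N² + N = N + N²)
-15*k(2) + Z(n) = -15*36 - 5*(1 - 5) = -540 - 5*(-4) = -540 + 20 = -520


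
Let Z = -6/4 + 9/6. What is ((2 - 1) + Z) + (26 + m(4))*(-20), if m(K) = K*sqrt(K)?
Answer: -679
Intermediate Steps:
m(K) = K**(3/2)
Z = 0 (Z = -6*1/4 + 9*(1/6) = -3/2 + 3/2 = 0)
((2 - 1) + Z) + (26 + m(4))*(-20) = ((2 - 1) + 0) + (26 + 4**(3/2))*(-20) = (1 + 0) + (26 + 8)*(-20) = 1 + 34*(-20) = 1 - 680 = -679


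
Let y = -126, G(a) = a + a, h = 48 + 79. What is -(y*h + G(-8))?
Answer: 16018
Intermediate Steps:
h = 127
G(a) = 2*a
-(y*h + G(-8)) = -(-126*127 + 2*(-8)) = -(-16002 - 16) = -1*(-16018) = 16018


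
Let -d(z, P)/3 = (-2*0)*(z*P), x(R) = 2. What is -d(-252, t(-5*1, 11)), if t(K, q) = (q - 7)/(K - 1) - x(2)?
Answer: 0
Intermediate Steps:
t(K, q) = -2 + (-7 + q)/(-1 + K) (t(K, q) = (q - 7)/(K - 1) - 1*2 = (-7 + q)/(-1 + K) - 2 = -2 + (-7 + q)/(-1 + K))
d(z, P) = 0 (d(z, P) = -3*(-2*0)*z*P = -0*P*z = -3*0 = 0)
-d(-252, t(-5*1, 11)) = -1*0 = 0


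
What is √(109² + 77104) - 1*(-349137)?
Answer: 349137 + 37*√65 ≈ 3.4944e+5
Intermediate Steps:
√(109² + 77104) - 1*(-349137) = √(11881 + 77104) + 349137 = √88985 + 349137 = 37*√65 + 349137 = 349137 + 37*√65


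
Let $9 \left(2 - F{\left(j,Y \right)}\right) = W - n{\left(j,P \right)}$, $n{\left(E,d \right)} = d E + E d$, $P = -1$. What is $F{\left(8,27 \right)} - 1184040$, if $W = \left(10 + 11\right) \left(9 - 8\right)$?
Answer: $- \frac{10656379}{9} \approx -1.184 \cdot 10^{6}$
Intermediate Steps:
$n{\left(E,d \right)} = 2 E d$ ($n{\left(E,d \right)} = E d + E d = 2 E d$)
$W = 21$ ($W = 21 \cdot 1 = 21$)
$F{\left(j,Y \right)} = - \frac{1}{3} - \frac{2 j}{9}$ ($F{\left(j,Y \right)} = 2 - \frac{21 - 2 j \left(-1\right)}{9} = 2 - \frac{21 - - 2 j}{9} = 2 - \frac{21 + 2 j}{9} = 2 - \left(\frac{7}{3} + \frac{2 j}{9}\right) = - \frac{1}{3} - \frac{2 j}{9}$)
$F{\left(8,27 \right)} - 1184040 = \left(- \frac{1}{3} - \frac{16}{9}\right) - 1184040 = - \frac{19}{9} - 1184040 = - \frac{10656379}{9}$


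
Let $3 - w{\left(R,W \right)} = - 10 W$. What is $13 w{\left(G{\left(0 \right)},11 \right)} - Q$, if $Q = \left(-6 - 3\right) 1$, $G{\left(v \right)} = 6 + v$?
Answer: $1478$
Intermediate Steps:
$Q = -9$ ($Q = \left(-9\right) 1 = -9$)
$w{\left(R,W \right)} = 3 + 10 W$ ($w{\left(R,W \right)} = 3 - - 10 W = 3 + 10 W$)
$13 w{\left(G{\left(0 \right)},11 \right)} - Q = 13 \left(3 + 10 \cdot 11\right) - -9 = 13 \left(3 + 110\right) + 9 = 13 \cdot 113 + 9 = 1469 + 9 = 1478$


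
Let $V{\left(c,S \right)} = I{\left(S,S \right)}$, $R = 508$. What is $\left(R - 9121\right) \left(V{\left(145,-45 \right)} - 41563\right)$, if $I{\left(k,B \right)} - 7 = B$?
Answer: $358309413$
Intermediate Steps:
$I{\left(k,B \right)} = 7 + B$
$V{\left(c,S \right)} = 7 + S$
$\left(R - 9121\right) \left(V{\left(145,-45 \right)} - 41563\right) = \left(508 - 9121\right) \left(\left(7 - 45\right) - 41563\right) = \left(508 - 9121\right) \left(-38 - 41563\right) = \left(508 - 9121\right) \left(-41601\right) = \left(-8613\right) \left(-41601\right) = 358309413$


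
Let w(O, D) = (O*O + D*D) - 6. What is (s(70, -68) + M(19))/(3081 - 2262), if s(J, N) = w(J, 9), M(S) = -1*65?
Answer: 4910/819 ≈ 5.9951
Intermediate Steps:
M(S) = -65
w(O, D) = -6 + D² + O² (w(O, D) = (O² + D²) - 6 = (D² + O²) - 6 = -6 + D² + O²)
s(J, N) = 75 + J² (s(J, N) = -6 + 9² + J² = -6 + 81 + J² = 75 + J²)
(s(70, -68) + M(19))/(3081 - 2262) = ((75 + 70²) - 65)/(3081 - 2262) = ((75 + 4900) - 65)/819 = (4975 - 65)*(1/819) = 4910*(1/819) = 4910/819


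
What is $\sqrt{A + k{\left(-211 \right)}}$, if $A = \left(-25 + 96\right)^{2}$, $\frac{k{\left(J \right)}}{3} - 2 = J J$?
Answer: $\sqrt{138610} \approx 372.3$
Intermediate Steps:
$k{\left(J \right)} = 6 + 3 J^{2}$ ($k{\left(J \right)} = 6 + 3 J J = 6 + 3 J^{2}$)
$A = 5041$ ($A = 71^{2} = 5041$)
$\sqrt{A + k{\left(-211 \right)}} = \sqrt{5041 + \left(6 + 3 \left(-211\right)^{2}\right)} = \sqrt{5041 + \left(6 + 3 \cdot 44521\right)} = \sqrt{5041 + \left(6 + 133563\right)} = \sqrt{5041 + 133569} = \sqrt{138610}$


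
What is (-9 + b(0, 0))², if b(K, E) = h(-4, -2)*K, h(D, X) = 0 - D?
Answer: 81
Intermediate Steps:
h(D, X) = -D
b(K, E) = 4*K (b(K, E) = (-1*(-4))*K = 4*K)
(-9 + b(0, 0))² = (-9 + 4*0)² = (-9 + 0)² = (-9)² = 81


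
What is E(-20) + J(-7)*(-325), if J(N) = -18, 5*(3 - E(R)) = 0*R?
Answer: 5853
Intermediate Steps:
E(R) = 3 (E(R) = 3 - 0*R = 3 - 1/5*0 = 3 + 0 = 3)
E(-20) + J(-7)*(-325) = 3 - 18*(-325) = 3 + 5850 = 5853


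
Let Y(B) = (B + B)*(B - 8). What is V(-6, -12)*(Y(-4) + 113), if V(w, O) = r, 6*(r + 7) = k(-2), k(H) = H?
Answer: -4598/3 ≈ -1532.7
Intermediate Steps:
r = -22/3 (r = -7 + (1/6)*(-2) = -7 - 1/3 = -22/3 ≈ -7.3333)
V(w, O) = -22/3
Y(B) = 2*B*(-8 + B) (Y(B) = (2*B)*(-8 + B) = 2*B*(-8 + B))
V(-6, -12)*(Y(-4) + 113) = -22*(2*(-4)*(-8 - 4) + 113)/3 = -22*(2*(-4)*(-12) + 113)/3 = -22*(96 + 113)/3 = -22/3*209 = -4598/3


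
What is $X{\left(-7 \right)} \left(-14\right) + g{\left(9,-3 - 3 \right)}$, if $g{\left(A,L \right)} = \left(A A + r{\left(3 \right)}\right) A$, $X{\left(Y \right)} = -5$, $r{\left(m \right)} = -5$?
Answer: $754$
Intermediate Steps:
$g{\left(A,L \right)} = A \left(-5 + A^{2}\right)$ ($g{\left(A,L \right)} = \left(A A - 5\right) A = \left(A^{2} - 5\right) A = \left(-5 + A^{2}\right) A = A \left(-5 + A^{2}\right)$)
$X{\left(-7 \right)} \left(-14\right) + g{\left(9,-3 - 3 \right)} = \left(-5\right) \left(-14\right) + 9 \left(-5 + 9^{2}\right) = 70 + 9 \left(-5 + 81\right) = 70 + 9 \cdot 76 = 70 + 684 = 754$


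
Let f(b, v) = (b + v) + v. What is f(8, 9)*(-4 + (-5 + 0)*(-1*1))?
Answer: 26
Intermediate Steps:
f(b, v) = b + 2*v
f(8, 9)*(-4 + (-5 + 0)*(-1*1)) = (8 + 2*9)*(-4 + (-5 + 0)*(-1*1)) = (8 + 18)*(-4 - 5*(-1)) = 26*(-4 + 5) = 26*1 = 26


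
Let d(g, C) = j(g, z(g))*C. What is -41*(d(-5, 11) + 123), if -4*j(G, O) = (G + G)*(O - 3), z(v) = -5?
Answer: 3977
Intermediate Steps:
j(G, O) = -G*(-3 + O)/2 (j(G, O) = -(G + G)*(O - 3)/4 = -2*G*(-3 + O)/4 = -G*(-3 + O)/2)
d(g, C) = 4*C*g (d(g, C) = (g*(3 - 1*(-5))/2)*C = (g*(3 + 5)/2)*C = ((1/2)*g*8)*C = (4*g)*C = 4*C*g)
-41*(d(-5, 11) + 123) = -41*(4*11*(-5) + 123) = -41*(-220 + 123) = -41*(-97) = 3977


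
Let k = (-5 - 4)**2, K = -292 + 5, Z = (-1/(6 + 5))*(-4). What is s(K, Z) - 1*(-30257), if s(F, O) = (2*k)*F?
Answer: -16237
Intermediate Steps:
Z = 4/11 (Z = (-1/11)*(-4) = ((1/11)*(-1))*(-4) = -1/11*(-4) = 4/11 ≈ 0.36364)
K = -287
k = 81 (k = (-9)**2 = 81)
s(F, O) = 162*F (s(F, O) = (2*81)*F = 162*F)
s(K, Z) - 1*(-30257) = 162*(-287) - 1*(-30257) = -46494 + 30257 = -16237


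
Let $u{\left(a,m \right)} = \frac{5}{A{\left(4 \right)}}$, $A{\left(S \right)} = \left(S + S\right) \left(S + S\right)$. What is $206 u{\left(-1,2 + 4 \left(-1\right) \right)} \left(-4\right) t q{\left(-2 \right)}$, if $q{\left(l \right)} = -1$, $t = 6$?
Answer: $\frac{1545}{4} \approx 386.25$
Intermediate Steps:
$A{\left(S \right)} = 4 S^{2}$ ($A{\left(S \right)} = 2 S 2 S = 4 S^{2}$)
$u{\left(a,m \right)} = \frac{5}{64}$ ($u{\left(a,m \right)} = \frac{5}{4 \cdot 4^{2}} = \frac{5}{4 \cdot 16} = \frac{5}{64}$)
$206 u{\left(-1,2 + 4 \left(-1\right) \right)} \left(-4\right) t q{\left(-2 \right)} = 206 \cdot \frac{5}{64} \left(-4\right) 6 \left(-1\right) = 206 \left(- \frac{5}{16}\right) 6 \left(-1\right) = 206 \left(\left(- \frac{15}{8}\right) \left(-1\right)\right) = 206 \cdot \frac{15}{8} = \frac{1545}{4}$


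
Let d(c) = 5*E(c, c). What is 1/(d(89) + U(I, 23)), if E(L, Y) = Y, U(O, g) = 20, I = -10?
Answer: 1/465 ≈ 0.0021505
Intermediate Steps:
d(c) = 5*c
1/(d(89) + U(I, 23)) = 1/(5*89 + 20) = 1/(445 + 20) = 1/465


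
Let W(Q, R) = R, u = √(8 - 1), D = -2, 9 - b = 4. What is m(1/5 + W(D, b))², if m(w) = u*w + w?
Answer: 5408/25 + 1352*√7/25 ≈ 359.40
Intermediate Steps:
b = 5 (b = 9 - 1*4 = 9 - 4 = 5)
u = √7 ≈ 2.6458
m(w) = w + w*√7 (m(w) = √7*w + w = w*√7 + w = w + w*√7)
m(1/5 + W(D, b))² = ((1/5 + 5)*(1 + √7))² = ((⅕ + 5)*(1 + √7))² = (26*(1 + √7)/5)² = (26/5 + 26*√7/5)²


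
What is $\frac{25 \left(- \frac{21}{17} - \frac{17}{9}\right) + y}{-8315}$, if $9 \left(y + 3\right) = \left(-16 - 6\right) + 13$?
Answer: $\frac{12562}{1272195} \approx 0.0098743$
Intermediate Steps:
$y = -4$ ($y = -3 + \frac{\left(-16 - 6\right) + 13}{9} = -3 + \frac{-22 + 13}{9} = -3 + \frac{1}{9} \left(-9\right) = -3 - 1 = -4$)
$\frac{25 \left(- \frac{21}{17} - \frac{17}{9}\right) + y}{-8315} = \frac{25 \left(- \frac{21}{17} - \frac{17}{9}\right) - 4}{-8315} = \left(25 \left(\left(-21\right) \frac{1}{17} - \frac{17}{9}\right) - 4\right) \left(- \frac{1}{8315}\right) = \left(25 \left(- \frac{21}{17} - \frac{17}{9}\right) - 4\right) \left(- \frac{1}{8315}\right) = \left(25 \left(- \frac{478}{153}\right) - 4\right) \left(- \frac{1}{8315}\right) = \left(- \frac{11950}{153} - 4\right) \left(- \frac{1}{8315}\right) = \left(- \frac{12562}{153}\right) \left(- \frac{1}{8315}\right) = \frac{12562}{1272195}$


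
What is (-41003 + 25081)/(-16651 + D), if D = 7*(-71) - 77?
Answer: 15922/17225 ≈ 0.92435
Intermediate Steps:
D = -574 (D = -497 - 77 = -574)
(-41003 + 25081)/(-16651 + D) = (-41003 + 25081)/(-16651 - 574) = -15922/(-17225) = -15922*(-1/17225) = 15922/17225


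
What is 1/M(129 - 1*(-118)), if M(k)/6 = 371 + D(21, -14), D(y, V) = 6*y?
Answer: 1/2982 ≈ 0.00033535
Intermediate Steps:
M(k) = 2982 (M(k) = 6*(371 + 6*21) = 6*(371 + 126) = 6*497 = 2982)
1/M(129 - 1*(-118)) = 1/2982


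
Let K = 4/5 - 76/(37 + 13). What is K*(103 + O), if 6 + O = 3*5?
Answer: -2016/25 ≈ -80.640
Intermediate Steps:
O = 9 (O = -6 + 3*5 = -6 + 15 = 9)
K = -18/25 (K = 4*(⅕) - 76/50 = ⅘ - 76*1/50 = ⅘ - 38/25 = -18/25 ≈ -0.72000)
K*(103 + O) = -18*(103 + 9)/25 = -18/25*112 = -2016/25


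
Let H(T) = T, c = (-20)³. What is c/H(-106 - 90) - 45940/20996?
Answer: 9935235/257201 ≈ 38.628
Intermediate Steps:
c = -8000
c/H(-106 - 90) - 45940/20996 = -8000/(-106 - 90) - 45940/20996 = -8000/(-196) - 45940*1/20996 = -8000*(-1/196) - 11485/5249 = 2000/49 - 11485/5249 = 9935235/257201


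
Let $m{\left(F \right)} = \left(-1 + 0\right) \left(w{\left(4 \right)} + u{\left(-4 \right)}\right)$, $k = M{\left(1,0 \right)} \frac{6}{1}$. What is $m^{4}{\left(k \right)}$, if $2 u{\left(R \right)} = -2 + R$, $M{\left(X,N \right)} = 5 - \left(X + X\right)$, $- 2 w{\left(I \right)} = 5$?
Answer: $\frac{14641}{16} \approx 915.06$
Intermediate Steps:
$w{\left(I \right)} = - \frac{5}{2}$ ($w{\left(I \right)} = \left(- \frac{1}{2}\right) 5 = - \frac{5}{2}$)
$M{\left(X,N \right)} = 5 - 2 X$
$u{\left(R \right)} = -1 + \frac{R}{2}$ ($u{\left(R \right)} = \frac{-2 + R}{2} = -1 + \frac{R}{2}$)
$k = 18$ ($k = \left(5 - 2\right) \frac{6}{1} = \left(5 - 2\right) 6 \cdot 1 = 3 \cdot 6 = 18$)
$m{\left(F \right)} = \frac{11}{2}$ ($m{\left(F \right)} = \left(-1 + 0\right) \left(- \frac{5}{2} + \left(-1 + \frac{1}{2} \left(-4\right)\right)\right) = - (- \frac{5}{2} - 3) = \left(-1\right) \left(- \frac{11}{2}\right) = \frac{11}{2}$)
$m^{4}{\left(k \right)} = \left(\frac{11}{2}\right)^{4} = \frac{14641}{16}$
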